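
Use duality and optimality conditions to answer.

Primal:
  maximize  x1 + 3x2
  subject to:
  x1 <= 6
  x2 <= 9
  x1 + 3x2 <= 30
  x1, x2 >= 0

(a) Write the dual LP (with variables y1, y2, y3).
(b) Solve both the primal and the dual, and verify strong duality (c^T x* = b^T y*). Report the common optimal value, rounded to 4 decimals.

The standard primal-dual pair for 'max c^T x s.t. A x <= b, x >= 0' is:
  Dual:  min b^T y  s.t.  A^T y >= c,  y >= 0.

So the dual LP is:
  minimize  6y1 + 9y2 + 30y3
  subject to:
    y1 + y3 >= 1
    y2 + 3y3 >= 3
    y1, y2, y3 >= 0

Solving the primal: x* = (3, 9).
  primal value c^T x* = 30.
Solving the dual: y* = (0, 0, 1).
  dual value b^T y* = 30.
Strong duality: c^T x* = b^T y*. Confirmed.

30


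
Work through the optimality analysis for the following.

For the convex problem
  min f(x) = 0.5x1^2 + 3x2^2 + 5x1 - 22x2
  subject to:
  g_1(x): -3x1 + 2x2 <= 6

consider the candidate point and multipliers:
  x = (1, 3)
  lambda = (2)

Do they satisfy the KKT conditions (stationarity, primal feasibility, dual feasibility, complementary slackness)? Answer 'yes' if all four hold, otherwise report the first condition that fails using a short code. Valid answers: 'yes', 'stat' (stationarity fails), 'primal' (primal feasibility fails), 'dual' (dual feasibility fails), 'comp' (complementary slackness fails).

Gradient of f: grad f(x) = Q x + c = (6, -4)
Constraint values g_i(x) = a_i^T x - b_i:
  g_1((1, 3)) = -3
Stationarity residual: grad f(x) + sum_i lambda_i a_i = (0, 0)
  -> stationarity OK
Primal feasibility (all g_i <= 0): OK
Dual feasibility (all lambda_i >= 0): OK
Complementary slackness (lambda_i * g_i(x) = 0 for all i): FAILS

Verdict: the first failing condition is complementary_slackness -> comp.

comp


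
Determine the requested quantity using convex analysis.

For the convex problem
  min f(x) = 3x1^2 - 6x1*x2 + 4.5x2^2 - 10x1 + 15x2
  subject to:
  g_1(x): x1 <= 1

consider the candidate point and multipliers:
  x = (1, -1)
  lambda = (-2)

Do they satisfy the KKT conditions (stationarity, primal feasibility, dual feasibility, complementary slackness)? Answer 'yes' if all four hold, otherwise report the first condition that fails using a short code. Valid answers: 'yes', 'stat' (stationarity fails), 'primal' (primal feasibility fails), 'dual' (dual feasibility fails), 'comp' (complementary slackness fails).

Gradient of f: grad f(x) = Q x + c = (2, 0)
Constraint values g_i(x) = a_i^T x - b_i:
  g_1((1, -1)) = 0
Stationarity residual: grad f(x) + sum_i lambda_i a_i = (0, 0)
  -> stationarity OK
Primal feasibility (all g_i <= 0): OK
Dual feasibility (all lambda_i >= 0): FAILS
Complementary slackness (lambda_i * g_i(x) = 0 for all i): OK

Verdict: the first failing condition is dual_feasibility -> dual.

dual


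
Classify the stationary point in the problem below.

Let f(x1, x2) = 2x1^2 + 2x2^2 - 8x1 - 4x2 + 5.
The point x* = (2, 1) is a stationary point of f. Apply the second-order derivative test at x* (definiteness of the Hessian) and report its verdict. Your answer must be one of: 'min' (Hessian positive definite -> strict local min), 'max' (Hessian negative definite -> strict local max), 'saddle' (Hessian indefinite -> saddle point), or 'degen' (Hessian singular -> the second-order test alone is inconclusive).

Compute the Hessian H = grad^2 f:
  H = [[4, 0], [0, 4]]
Verify stationarity: grad f(x*) = H x* + g = (0, 0).
Eigenvalues of H: 4, 4.
Both eigenvalues > 0, so H is positive definite -> x* is a strict local min.

min


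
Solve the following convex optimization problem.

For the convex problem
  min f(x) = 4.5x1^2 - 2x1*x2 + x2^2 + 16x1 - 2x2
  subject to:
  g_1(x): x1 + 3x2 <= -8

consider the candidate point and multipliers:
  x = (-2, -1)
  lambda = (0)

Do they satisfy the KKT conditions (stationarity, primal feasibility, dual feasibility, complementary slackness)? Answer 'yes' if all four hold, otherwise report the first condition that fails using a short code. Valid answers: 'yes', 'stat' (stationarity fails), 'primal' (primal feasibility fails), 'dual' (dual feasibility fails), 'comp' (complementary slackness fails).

Gradient of f: grad f(x) = Q x + c = (0, 0)
Constraint values g_i(x) = a_i^T x - b_i:
  g_1((-2, -1)) = 3
Stationarity residual: grad f(x) + sum_i lambda_i a_i = (0, 0)
  -> stationarity OK
Primal feasibility (all g_i <= 0): FAILS
Dual feasibility (all lambda_i >= 0): OK
Complementary slackness (lambda_i * g_i(x) = 0 for all i): OK

Verdict: the first failing condition is primal_feasibility -> primal.

primal


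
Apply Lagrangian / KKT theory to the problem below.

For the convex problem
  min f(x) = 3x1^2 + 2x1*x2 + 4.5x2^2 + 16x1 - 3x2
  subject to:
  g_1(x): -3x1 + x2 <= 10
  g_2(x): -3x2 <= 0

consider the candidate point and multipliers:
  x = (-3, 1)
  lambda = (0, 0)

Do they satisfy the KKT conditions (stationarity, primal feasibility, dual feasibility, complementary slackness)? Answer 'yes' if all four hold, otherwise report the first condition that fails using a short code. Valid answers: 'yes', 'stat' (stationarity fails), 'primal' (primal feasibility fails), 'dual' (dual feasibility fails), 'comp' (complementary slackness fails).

Gradient of f: grad f(x) = Q x + c = (0, 0)
Constraint values g_i(x) = a_i^T x - b_i:
  g_1((-3, 1)) = 0
  g_2((-3, 1)) = -3
Stationarity residual: grad f(x) + sum_i lambda_i a_i = (0, 0)
  -> stationarity OK
Primal feasibility (all g_i <= 0): OK
Dual feasibility (all lambda_i >= 0): OK
Complementary slackness (lambda_i * g_i(x) = 0 for all i): OK

Verdict: yes, KKT holds.

yes


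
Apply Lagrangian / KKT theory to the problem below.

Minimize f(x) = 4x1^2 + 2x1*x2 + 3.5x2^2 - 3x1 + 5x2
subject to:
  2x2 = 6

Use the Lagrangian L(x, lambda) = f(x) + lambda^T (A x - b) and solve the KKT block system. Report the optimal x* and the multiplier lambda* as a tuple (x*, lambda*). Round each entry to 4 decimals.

Form the Lagrangian:
  L(x, lambda) = (1/2) x^T Q x + c^T x + lambda^T (A x - b)
Stationarity (grad_x L = 0): Q x + c + A^T lambda = 0.
Primal feasibility: A x = b.

This gives the KKT block system:
  [ Q   A^T ] [ x     ]   [-c ]
  [ A    0  ] [ lambda ] = [ b ]

Solving the linear system:
  x*      = (-0.375, 3)
  lambda* = (-12.625)
  f(x*)   = 45.9375

x* = (-0.375, 3), lambda* = (-12.625)


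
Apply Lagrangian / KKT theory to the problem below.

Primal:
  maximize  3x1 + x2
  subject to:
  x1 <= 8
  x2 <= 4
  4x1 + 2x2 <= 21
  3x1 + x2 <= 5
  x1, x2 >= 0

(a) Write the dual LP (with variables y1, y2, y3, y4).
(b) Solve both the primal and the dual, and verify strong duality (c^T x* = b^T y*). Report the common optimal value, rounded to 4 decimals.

The standard primal-dual pair for 'max c^T x s.t. A x <= b, x >= 0' is:
  Dual:  min b^T y  s.t.  A^T y >= c,  y >= 0.

So the dual LP is:
  minimize  8y1 + 4y2 + 21y3 + 5y4
  subject to:
    y1 + 4y3 + 3y4 >= 3
    y2 + 2y3 + y4 >= 1
    y1, y2, y3, y4 >= 0

Solving the primal: x* = (1.6667, 0).
  primal value c^T x* = 5.
Solving the dual: y* = (0, 0, 0, 1).
  dual value b^T y* = 5.
Strong duality: c^T x* = b^T y*. Confirmed.

5


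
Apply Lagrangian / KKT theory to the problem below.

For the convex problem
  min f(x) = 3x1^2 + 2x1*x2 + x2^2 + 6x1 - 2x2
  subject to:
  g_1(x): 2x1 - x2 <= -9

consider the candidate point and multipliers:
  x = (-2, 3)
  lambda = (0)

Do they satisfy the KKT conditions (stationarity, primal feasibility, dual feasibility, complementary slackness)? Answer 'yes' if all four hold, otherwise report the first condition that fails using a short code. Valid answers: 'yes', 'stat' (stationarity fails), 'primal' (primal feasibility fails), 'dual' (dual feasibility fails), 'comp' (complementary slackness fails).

Gradient of f: grad f(x) = Q x + c = (0, 0)
Constraint values g_i(x) = a_i^T x - b_i:
  g_1((-2, 3)) = 2
Stationarity residual: grad f(x) + sum_i lambda_i a_i = (0, 0)
  -> stationarity OK
Primal feasibility (all g_i <= 0): FAILS
Dual feasibility (all lambda_i >= 0): OK
Complementary slackness (lambda_i * g_i(x) = 0 for all i): OK

Verdict: the first failing condition is primal_feasibility -> primal.

primal


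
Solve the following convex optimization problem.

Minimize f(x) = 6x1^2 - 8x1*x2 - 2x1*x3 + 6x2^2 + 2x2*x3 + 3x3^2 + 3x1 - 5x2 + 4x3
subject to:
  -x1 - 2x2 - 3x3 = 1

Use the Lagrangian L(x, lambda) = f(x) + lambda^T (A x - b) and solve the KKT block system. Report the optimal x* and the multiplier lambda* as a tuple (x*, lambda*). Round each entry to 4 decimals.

Form the Lagrangian:
  L(x, lambda) = (1/2) x^T Q x + c^T x + lambda^T (A x - b)
Stationarity (grad_x L = 0): Q x + c + A^T lambda = 0.
Primal feasibility: A x = b.

This gives the KKT block system:
  [ Q   A^T ] [ x     ]   [-c ]
  [ A    0  ] [ lambda ] = [ b ]

Solving the linear system:
  x*      = (0.0455, 0.6061, -0.7525)
  lambda* = (0.202)
  f(x*)   = -3.053

x* = (0.0455, 0.6061, -0.7525), lambda* = (0.202)


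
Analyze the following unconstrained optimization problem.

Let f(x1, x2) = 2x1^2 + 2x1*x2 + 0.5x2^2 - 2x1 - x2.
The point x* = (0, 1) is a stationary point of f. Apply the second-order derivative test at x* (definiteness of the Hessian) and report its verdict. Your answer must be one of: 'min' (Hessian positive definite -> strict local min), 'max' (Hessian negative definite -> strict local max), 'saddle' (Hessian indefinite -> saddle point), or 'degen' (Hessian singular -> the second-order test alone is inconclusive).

Compute the Hessian H = grad^2 f:
  H = [[4, 2], [2, 1]]
Verify stationarity: grad f(x*) = H x* + g = (0, 0).
Eigenvalues of H: 0, 5.
H has a zero eigenvalue (singular; positive semidefinite but not definite), so H is neither positive definite, negative definite, nor indefinite. The second-order test alone is inconclusive -> degen.
(Indeed, f is constant along the null direction of H through x*, so x* is not a strict local extremum.)

degen


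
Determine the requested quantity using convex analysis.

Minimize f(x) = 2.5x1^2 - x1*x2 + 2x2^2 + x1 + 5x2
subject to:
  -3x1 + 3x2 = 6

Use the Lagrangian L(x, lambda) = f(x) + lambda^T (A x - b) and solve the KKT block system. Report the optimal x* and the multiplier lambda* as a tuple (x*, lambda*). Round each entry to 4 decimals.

Form the Lagrangian:
  L(x, lambda) = (1/2) x^T Q x + c^T x + lambda^T (A x - b)
Stationarity (grad_x L = 0): Q x + c + A^T lambda = 0.
Primal feasibility: A x = b.

This gives the KKT block system:
  [ Q   A^T ] [ x     ]   [-c ]
  [ A    0  ] [ lambda ] = [ b ]

Solving the linear system:
  x*      = (-1.7143, 0.2857)
  lambda* = (-2.619)
  f(x*)   = 7.7143

x* = (-1.7143, 0.2857), lambda* = (-2.619)


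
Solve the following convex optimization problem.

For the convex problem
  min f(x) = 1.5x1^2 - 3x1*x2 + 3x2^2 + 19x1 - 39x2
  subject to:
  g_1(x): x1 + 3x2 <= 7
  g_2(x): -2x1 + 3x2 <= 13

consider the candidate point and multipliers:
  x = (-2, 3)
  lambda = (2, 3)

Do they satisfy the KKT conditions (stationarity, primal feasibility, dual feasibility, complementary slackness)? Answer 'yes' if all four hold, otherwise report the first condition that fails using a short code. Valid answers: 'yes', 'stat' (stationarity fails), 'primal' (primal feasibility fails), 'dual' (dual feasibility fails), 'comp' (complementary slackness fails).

Gradient of f: grad f(x) = Q x + c = (4, -15)
Constraint values g_i(x) = a_i^T x - b_i:
  g_1((-2, 3)) = 0
  g_2((-2, 3)) = 0
Stationarity residual: grad f(x) + sum_i lambda_i a_i = (0, 0)
  -> stationarity OK
Primal feasibility (all g_i <= 0): OK
Dual feasibility (all lambda_i >= 0): OK
Complementary slackness (lambda_i * g_i(x) = 0 for all i): OK

Verdict: yes, KKT holds.

yes


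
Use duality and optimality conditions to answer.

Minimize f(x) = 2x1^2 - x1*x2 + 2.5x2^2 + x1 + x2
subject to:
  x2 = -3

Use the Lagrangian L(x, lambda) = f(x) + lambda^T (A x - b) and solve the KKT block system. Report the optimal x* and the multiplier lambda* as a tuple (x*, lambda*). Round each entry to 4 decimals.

Form the Lagrangian:
  L(x, lambda) = (1/2) x^T Q x + c^T x + lambda^T (A x - b)
Stationarity (grad_x L = 0): Q x + c + A^T lambda = 0.
Primal feasibility: A x = b.

This gives the KKT block system:
  [ Q   A^T ] [ x     ]   [-c ]
  [ A    0  ] [ lambda ] = [ b ]

Solving the linear system:
  x*      = (-1, -3)
  lambda* = (13)
  f(x*)   = 17.5

x* = (-1, -3), lambda* = (13)


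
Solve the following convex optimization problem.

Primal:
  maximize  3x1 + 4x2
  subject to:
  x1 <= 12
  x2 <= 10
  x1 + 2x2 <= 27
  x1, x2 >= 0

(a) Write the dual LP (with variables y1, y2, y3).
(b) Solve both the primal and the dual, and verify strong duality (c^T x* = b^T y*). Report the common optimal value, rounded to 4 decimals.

The standard primal-dual pair for 'max c^T x s.t. A x <= b, x >= 0' is:
  Dual:  min b^T y  s.t.  A^T y >= c,  y >= 0.

So the dual LP is:
  minimize  12y1 + 10y2 + 27y3
  subject to:
    y1 + y3 >= 3
    y2 + 2y3 >= 4
    y1, y2, y3 >= 0

Solving the primal: x* = (12, 7.5).
  primal value c^T x* = 66.
Solving the dual: y* = (1, 0, 2).
  dual value b^T y* = 66.
Strong duality: c^T x* = b^T y*. Confirmed.

66


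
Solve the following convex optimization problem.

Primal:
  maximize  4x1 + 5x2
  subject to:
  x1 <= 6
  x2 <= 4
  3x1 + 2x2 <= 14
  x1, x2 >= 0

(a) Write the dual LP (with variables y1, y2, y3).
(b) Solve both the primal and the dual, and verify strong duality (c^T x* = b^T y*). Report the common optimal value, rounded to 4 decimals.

The standard primal-dual pair for 'max c^T x s.t. A x <= b, x >= 0' is:
  Dual:  min b^T y  s.t.  A^T y >= c,  y >= 0.

So the dual LP is:
  minimize  6y1 + 4y2 + 14y3
  subject to:
    y1 + 3y3 >= 4
    y2 + 2y3 >= 5
    y1, y2, y3 >= 0

Solving the primal: x* = (2, 4).
  primal value c^T x* = 28.
Solving the dual: y* = (0, 2.3333, 1.3333).
  dual value b^T y* = 28.
Strong duality: c^T x* = b^T y*. Confirmed.

28


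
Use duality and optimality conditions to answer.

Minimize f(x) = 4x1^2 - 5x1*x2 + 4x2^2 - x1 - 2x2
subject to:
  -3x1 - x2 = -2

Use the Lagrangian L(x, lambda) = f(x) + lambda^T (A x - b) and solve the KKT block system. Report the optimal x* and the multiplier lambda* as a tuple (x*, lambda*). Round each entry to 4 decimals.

Form the Lagrangian:
  L(x, lambda) = (1/2) x^T Q x + c^T x + lambda^T (A x - b)
Stationarity (grad_x L = 0): Q x + c + A^T lambda = 0.
Primal feasibility: A x = b.

This gives the KKT block system:
  [ Q   A^T ] [ x     ]   [-c ]
  [ A    0  ] [ lambda ] = [ b ]

Solving the linear system:
  x*      = (0.4818, 0.5545)
  lambda* = (0.0273)
  f(x*)   = -0.7682

x* = (0.4818, 0.5545), lambda* = (0.0273)


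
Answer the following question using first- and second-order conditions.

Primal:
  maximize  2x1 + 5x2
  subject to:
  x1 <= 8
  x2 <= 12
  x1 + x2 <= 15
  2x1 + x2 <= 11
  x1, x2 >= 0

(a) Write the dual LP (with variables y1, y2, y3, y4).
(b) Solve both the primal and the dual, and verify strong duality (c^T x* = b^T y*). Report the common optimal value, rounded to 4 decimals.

The standard primal-dual pair for 'max c^T x s.t. A x <= b, x >= 0' is:
  Dual:  min b^T y  s.t.  A^T y >= c,  y >= 0.

So the dual LP is:
  minimize  8y1 + 12y2 + 15y3 + 11y4
  subject to:
    y1 + y3 + 2y4 >= 2
    y2 + y3 + y4 >= 5
    y1, y2, y3, y4 >= 0

Solving the primal: x* = (0, 11).
  primal value c^T x* = 55.
Solving the dual: y* = (0, 0, 0, 5).
  dual value b^T y* = 55.
Strong duality: c^T x* = b^T y*. Confirmed.

55


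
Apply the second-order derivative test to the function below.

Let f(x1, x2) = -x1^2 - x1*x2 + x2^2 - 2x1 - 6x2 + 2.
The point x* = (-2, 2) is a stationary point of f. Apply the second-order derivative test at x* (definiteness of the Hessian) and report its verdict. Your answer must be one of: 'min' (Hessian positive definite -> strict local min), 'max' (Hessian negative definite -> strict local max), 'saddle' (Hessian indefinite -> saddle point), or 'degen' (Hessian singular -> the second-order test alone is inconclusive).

Compute the Hessian H = grad^2 f:
  H = [[-2, -1], [-1, 2]]
Verify stationarity: grad f(x*) = H x* + g = (0, 0).
Eigenvalues of H: -2.2361, 2.2361.
Eigenvalues have mixed signs, so H is indefinite -> x* is a saddle point.

saddle


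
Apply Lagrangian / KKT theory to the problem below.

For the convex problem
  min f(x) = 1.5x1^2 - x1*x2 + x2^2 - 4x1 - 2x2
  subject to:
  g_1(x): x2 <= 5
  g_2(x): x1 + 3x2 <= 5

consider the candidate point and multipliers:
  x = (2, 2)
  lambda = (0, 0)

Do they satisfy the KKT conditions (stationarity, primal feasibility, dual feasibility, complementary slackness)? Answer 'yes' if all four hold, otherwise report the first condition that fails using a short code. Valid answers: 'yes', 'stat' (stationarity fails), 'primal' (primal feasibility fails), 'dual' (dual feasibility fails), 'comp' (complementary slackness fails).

Gradient of f: grad f(x) = Q x + c = (0, 0)
Constraint values g_i(x) = a_i^T x - b_i:
  g_1((2, 2)) = -3
  g_2((2, 2)) = 3
Stationarity residual: grad f(x) + sum_i lambda_i a_i = (0, 0)
  -> stationarity OK
Primal feasibility (all g_i <= 0): FAILS
Dual feasibility (all lambda_i >= 0): OK
Complementary slackness (lambda_i * g_i(x) = 0 for all i): OK

Verdict: the first failing condition is primal_feasibility -> primal.

primal


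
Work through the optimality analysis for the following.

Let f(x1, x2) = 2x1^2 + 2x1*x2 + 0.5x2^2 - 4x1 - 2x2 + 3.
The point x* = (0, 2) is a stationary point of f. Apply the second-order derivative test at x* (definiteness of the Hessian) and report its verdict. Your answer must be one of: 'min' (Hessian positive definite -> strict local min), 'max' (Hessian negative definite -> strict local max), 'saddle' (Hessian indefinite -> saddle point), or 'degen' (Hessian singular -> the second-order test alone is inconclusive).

Compute the Hessian H = grad^2 f:
  H = [[4, 2], [2, 1]]
Verify stationarity: grad f(x*) = H x* + g = (0, 0).
Eigenvalues of H: 0, 5.
H has a zero eigenvalue (singular; positive semidefinite but not definite), so H is neither positive definite, negative definite, nor indefinite. The second-order test alone is inconclusive -> degen.
(Indeed, f is constant along the null direction of H through x*, so x* is not a strict local extremum.)

degen


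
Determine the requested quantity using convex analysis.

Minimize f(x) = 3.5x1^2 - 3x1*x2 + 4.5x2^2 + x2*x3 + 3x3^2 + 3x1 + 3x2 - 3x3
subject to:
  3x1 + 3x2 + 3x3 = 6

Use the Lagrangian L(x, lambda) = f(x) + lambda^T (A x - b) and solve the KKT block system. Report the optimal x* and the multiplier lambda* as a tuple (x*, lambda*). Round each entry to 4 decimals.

Form the Lagrangian:
  L(x, lambda) = (1/2) x^T Q x + c^T x + lambda^T (A x - b)
Stationarity (grad_x L = 0): Q x + c + A^T lambda = 0.
Primal feasibility: A x = b.

This gives the KKT block system:
  [ Q   A^T ] [ x     ]   [-c ]
  [ A    0  ] [ lambda ] = [ b ]

Solving the linear system:
  x*      = (0.4242, 0.2424, 1.3333)
  lambda* = (-1.7475)
  f(x*)   = 4.2424

x* = (0.4242, 0.2424, 1.3333), lambda* = (-1.7475)


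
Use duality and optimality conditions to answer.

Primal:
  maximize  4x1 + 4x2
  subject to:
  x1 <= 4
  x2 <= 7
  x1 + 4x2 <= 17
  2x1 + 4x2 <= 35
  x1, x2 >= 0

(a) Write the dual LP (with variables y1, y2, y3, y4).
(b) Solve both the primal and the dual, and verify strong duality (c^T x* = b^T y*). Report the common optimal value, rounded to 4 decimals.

The standard primal-dual pair for 'max c^T x s.t. A x <= b, x >= 0' is:
  Dual:  min b^T y  s.t.  A^T y >= c,  y >= 0.

So the dual LP is:
  minimize  4y1 + 7y2 + 17y3 + 35y4
  subject to:
    y1 + y3 + 2y4 >= 4
    y2 + 4y3 + 4y4 >= 4
    y1, y2, y3, y4 >= 0

Solving the primal: x* = (4, 3.25).
  primal value c^T x* = 29.
Solving the dual: y* = (3, 0, 1, 0).
  dual value b^T y* = 29.
Strong duality: c^T x* = b^T y*. Confirmed.

29


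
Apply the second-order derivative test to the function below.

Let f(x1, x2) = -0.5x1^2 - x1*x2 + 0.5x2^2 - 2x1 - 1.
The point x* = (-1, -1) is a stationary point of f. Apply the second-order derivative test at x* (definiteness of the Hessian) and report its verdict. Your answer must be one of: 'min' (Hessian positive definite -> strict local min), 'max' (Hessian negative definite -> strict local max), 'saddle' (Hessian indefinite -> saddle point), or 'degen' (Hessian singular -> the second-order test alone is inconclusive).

Compute the Hessian H = grad^2 f:
  H = [[-1, -1], [-1, 1]]
Verify stationarity: grad f(x*) = H x* + g = (0, 0).
Eigenvalues of H: -1.4142, 1.4142.
Eigenvalues have mixed signs, so H is indefinite -> x* is a saddle point.

saddle


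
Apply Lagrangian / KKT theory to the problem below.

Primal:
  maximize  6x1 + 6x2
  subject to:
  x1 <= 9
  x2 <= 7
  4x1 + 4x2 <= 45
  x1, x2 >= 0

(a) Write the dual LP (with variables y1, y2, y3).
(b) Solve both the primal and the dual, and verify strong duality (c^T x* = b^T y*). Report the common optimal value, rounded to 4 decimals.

The standard primal-dual pair for 'max c^T x s.t. A x <= b, x >= 0' is:
  Dual:  min b^T y  s.t.  A^T y >= c,  y >= 0.

So the dual LP is:
  minimize  9y1 + 7y2 + 45y3
  subject to:
    y1 + 4y3 >= 6
    y2 + 4y3 >= 6
    y1, y2, y3 >= 0

Solving the primal: x* = (4.25, 7).
  primal value c^T x* = 67.5.
Solving the dual: y* = (0, 0, 1.5).
  dual value b^T y* = 67.5.
Strong duality: c^T x* = b^T y*. Confirmed.

67.5


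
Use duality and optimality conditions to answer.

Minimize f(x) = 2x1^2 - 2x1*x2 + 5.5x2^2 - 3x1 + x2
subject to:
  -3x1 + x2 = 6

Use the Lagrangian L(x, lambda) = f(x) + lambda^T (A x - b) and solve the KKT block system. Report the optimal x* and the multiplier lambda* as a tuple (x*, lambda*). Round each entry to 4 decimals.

Form the Lagrangian:
  L(x, lambda) = (1/2) x^T Q x + c^T x + lambda^T (A x - b)
Stationarity (grad_x L = 0): Q x + c + A^T lambda = 0.
Primal feasibility: A x = b.

This gives the KKT block system:
  [ Q   A^T ] [ x     ]   [-c ]
  [ A    0  ] [ lambda ] = [ b ]

Solving the linear system:
  x*      = (-2.044, -0.1319)
  lambda* = (-3.6374)
  f(x*)   = 13.9121

x* = (-2.044, -0.1319), lambda* = (-3.6374)


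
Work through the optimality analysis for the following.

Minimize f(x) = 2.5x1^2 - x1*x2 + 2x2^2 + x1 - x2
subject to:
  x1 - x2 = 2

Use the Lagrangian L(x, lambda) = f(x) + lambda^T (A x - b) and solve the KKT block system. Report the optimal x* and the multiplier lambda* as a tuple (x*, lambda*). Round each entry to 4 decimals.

Form the Lagrangian:
  L(x, lambda) = (1/2) x^T Q x + c^T x + lambda^T (A x - b)
Stationarity (grad_x L = 0): Q x + c + A^T lambda = 0.
Primal feasibility: A x = b.

This gives the KKT block system:
  [ Q   A^T ] [ x     ]   [-c ]
  [ A    0  ] [ lambda ] = [ b ]

Solving the linear system:
  x*      = (0.8571, -1.1429)
  lambda* = (-6.4286)
  f(x*)   = 7.4286

x* = (0.8571, -1.1429), lambda* = (-6.4286)


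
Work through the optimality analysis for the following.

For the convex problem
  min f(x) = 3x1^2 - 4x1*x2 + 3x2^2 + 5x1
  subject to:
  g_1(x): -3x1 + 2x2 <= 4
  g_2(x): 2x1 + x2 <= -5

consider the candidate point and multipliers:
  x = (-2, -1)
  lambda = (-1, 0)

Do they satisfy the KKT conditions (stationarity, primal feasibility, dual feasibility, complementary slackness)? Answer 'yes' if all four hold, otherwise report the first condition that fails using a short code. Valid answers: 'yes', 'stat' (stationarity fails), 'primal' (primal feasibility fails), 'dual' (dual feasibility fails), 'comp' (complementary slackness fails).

Gradient of f: grad f(x) = Q x + c = (-3, 2)
Constraint values g_i(x) = a_i^T x - b_i:
  g_1((-2, -1)) = 0
  g_2((-2, -1)) = 0
Stationarity residual: grad f(x) + sum_i lambda_i a_i = (0, 0)
  -> stationarity OK
Primal feasibility (all g_i <= 0): OK
Dual feasibility (all lambda_i >= 0): FAILS
Complementary slackness (lambda_i * g_i(x) = 0 for all i): OK

Verdict: the first failing condition is dual_feasibility -> dual.

dual


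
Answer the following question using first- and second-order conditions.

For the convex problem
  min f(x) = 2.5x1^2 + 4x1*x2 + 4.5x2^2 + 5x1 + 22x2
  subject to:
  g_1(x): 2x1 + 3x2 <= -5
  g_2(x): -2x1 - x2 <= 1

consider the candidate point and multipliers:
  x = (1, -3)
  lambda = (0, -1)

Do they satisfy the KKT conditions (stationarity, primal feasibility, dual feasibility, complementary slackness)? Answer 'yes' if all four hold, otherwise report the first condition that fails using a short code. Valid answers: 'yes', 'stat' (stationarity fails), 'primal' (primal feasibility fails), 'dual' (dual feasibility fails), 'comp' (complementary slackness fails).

Gradient of f: grad f(x) = Q x + c = (-2, -1)
Constraint values g_i(x) = a_i^T x - b_i:
  g_1((1, -3)) = -2
  g_2((1, -3)) = 0
Stationarity residual: grad f(x) + sum_i lambda_i a_i = (0, 0)
  -> stationarity OK
Primal feasibility (all g_i <= 0): OK
Dual feasibility (all lambda_i >= 0): FAILS
Complementary slackness (lambda_i * g_i(x) = 0 for all i): OK

Verdict: the first failing condition is dual_feasibility -> dual.

dual


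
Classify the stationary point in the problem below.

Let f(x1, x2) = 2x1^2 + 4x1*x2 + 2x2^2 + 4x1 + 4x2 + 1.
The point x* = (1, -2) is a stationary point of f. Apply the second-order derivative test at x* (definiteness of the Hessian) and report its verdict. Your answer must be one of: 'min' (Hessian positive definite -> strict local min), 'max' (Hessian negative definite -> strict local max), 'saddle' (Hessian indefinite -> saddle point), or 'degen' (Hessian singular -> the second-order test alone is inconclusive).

Compute the Hessian H = grad^2 f:
  H = [[4, 4], [4, 4]]
Verify stationarity: grad f(x*) = H x* + g = (0, 0).
Eigenvalues of H: 0, 8.
H has a zero eigenvalue (singular; positive semidefinite but not definite), so H is neither positive definite, negative definite, nor indefinite. The second-order test alone is inconclusive -> degen.
(Indeed, f is constant along the null direction of H through x*, so x* is not a strict local extremum.)

degen


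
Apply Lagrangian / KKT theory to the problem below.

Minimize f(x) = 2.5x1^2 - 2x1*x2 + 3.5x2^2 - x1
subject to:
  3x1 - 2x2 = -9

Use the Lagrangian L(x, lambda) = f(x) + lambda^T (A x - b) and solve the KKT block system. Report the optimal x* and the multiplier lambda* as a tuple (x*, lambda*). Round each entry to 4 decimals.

Form the Lagrangian:
  L(x, lambda) = (1/2) x^T Q x + c^T x + lambda^T (A x - b)
Stationarity (grad_x L = 0): Q x + c + A^T lambda = 0.
Primal feasibility: A x = b.

This gives the KKT block system:
  [ Q   A^T ] [ x     ]   [-c ]
  [ A    0  ] [ lambda ] = [ b ]

Solving the linear system:
  x*      = (-2.5254, 0.7119)
  lambda* = (5.0169)
  f(x*)   = 23.839

x* = (-2.5254, 0.7119), lambda* = (5.0169)


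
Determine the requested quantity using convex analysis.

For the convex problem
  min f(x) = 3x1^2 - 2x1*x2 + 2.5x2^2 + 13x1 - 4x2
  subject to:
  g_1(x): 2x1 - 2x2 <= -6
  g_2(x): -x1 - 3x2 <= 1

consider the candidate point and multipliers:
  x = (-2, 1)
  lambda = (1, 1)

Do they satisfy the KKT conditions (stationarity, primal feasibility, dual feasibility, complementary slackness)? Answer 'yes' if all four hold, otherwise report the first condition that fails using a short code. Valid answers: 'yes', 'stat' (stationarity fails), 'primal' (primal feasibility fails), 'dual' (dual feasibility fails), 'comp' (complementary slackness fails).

Gradient of f: grad f(x) = Q x + c = (-1, 5)
Constraint values g_i(x) = a_i^T x - b_i:
  g_1((-2, 1)) = 0
  g_2((-2, 1)) = -2
Stationarity residual: grad f(x) + sum_i lambda_i a_i = (0, 0)
  -> stationarity OK
Primal feasibility (all g_i <= 0): OK
Dual feasibility (all lambda_i >= 0): OK
Complementary slackness (lambda_i * g_i(x) = 0 for all i): FAILS

Verdict: the first failing condition is complementary_slackness -> comp.

comp


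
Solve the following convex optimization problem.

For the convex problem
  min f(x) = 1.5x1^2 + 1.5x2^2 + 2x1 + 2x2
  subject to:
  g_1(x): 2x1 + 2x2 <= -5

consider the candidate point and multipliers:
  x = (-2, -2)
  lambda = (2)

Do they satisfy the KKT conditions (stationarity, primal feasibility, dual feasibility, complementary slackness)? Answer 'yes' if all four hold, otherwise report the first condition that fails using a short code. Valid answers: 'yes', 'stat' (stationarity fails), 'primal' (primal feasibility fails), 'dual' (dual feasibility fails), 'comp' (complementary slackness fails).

Gradient of f: grad f(x) = Q x + c = (-4, -4)
Constraint values g_i(x) = a_i^T x - b_i:
  g_1((-2, -2)) = -3
Stationarity residual: grad f(x) + sum_i lambda_i a_i = (0, 0)
  -> stationarity OK
Primal feasibility (all g_i <= 0): OK
Dual feasibility (all lambda_i >= 0): OK
Complementary slackness (lambda_i * g_i(x) = 0 for all i): FAILS

Verdict: the first failing condition is complementary_slackness -> comp.

comp


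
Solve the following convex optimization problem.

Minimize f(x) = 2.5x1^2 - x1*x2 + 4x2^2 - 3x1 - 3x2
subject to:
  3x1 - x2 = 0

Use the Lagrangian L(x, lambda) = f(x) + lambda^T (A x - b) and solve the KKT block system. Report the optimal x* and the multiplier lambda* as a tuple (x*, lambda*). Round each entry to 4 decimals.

Form the Lagrangian:
  L(x, lambda) = (1/2) x^T Q x + c^T x + lambda^T (A x - b)
Stationarity (grad_x L = 0): Q x + c + A^T lambda = 0.
Primal feasibility: A x = b.

This gives the KKT block system:
  [ Q   A^T ] [ x     ]   [-c ]
  [ A    0  ] [ lambda ] = [ b ]

Solving the linear system:
  x*      = (0.169, 0.507)
  lambda* = (0.8873)
  f(x*)   = -1.0141

x* = (0.169, 0.507), lambda* = (0.8873)


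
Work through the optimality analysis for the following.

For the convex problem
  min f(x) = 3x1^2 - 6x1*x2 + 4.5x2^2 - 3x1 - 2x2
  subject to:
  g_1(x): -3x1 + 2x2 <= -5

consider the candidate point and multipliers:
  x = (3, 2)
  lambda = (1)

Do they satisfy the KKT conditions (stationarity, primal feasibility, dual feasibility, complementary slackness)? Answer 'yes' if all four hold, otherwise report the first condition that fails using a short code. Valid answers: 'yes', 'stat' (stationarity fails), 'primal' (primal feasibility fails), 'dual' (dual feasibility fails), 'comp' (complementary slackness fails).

Gradient of f: grad f(x) = Q x + c = (3, -2)
Constraint values g_i(x) = a_i^T x - b_i:
  g_1((3, 2)) = 0
Stationarity residual: grad f(x) + sum_i lambda_i a_i = (0, 0)
  -> stationarity OK
Primal feasibility (all g_i <= 0): OK
Dual feasibility (all lambda_i >= 0): OK
Complementary slackness (lambda_i * g_i(x) = 0 for all i): OK

Verdict: yes, KKT holds.

yes


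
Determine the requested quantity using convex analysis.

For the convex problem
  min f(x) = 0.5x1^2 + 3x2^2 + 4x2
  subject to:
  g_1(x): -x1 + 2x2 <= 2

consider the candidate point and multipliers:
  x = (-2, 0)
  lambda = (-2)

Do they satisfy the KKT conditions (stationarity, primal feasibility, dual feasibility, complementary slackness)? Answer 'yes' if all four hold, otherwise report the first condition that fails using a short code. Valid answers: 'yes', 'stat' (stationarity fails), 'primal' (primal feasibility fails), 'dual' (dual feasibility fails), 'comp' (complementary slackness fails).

Gradient of f: grad f(x) = Q x + c = (-2, 4)
Constraint values g_i(x) = a_i^T x - b_i:
  g_1((-2, 0)) = 0
Stationarity residual: grad f(x) + sum_i lambda_i a_i = (0, 0)
  -> stationarity OK
Primal feasibility (all g_i <= 0): OK
Dual feasibility (all lambda_i >= 0): FAILS
Complementary slackness (lambda_i * g_i(x) = 0 for all i): OK

Verdict: the first failing condition is dual_feasibility -> dual.

dual


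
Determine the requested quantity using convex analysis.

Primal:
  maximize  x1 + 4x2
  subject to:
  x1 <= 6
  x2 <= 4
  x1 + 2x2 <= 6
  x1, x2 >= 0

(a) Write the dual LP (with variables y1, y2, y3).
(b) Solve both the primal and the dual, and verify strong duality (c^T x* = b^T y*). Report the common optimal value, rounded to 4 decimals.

The standard primal-dual pair for 'max c^T x s.t. A x <= b, x >= 0' is:
  Dual:  min b^T y  s.t.  A^T y >= c,  y >= 0.

So the dual LP is:
  minimize  6y1 + 4y2 + 6y3
  subject to:
    y1 + y3 >= 1
    y2 + 2y3 >= 4
    y1, y2, y3 >= 0

Solving the primal: x* = (0, 3).
  primal value c^T x* = 12.
Solving the dual: y* = (0, 0, 2).
  dual value b^T y* = 12.
Strong duality: c^T x* = b^T y*. Confirmed.

12


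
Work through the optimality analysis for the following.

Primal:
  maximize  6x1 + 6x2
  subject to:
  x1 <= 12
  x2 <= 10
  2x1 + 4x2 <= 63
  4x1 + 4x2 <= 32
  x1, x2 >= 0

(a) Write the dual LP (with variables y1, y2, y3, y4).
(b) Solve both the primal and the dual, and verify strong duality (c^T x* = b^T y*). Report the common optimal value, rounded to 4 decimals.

The standard primal-dual pair for 'max c^T x s.t. A x <= b, x >= 0' is:
  Dual:  min b^T y  s.t.  A^T y >= c,  y >= 0.

So the dual LP is:
  minimize  12y1 + 10y2 + 63y3 + 32y4
  subject to:
    y1 + 2y3 + 4y4 >= 6
    y2 + 4y3 + 4y4 >= 6
    y1, y2, y3, y4 >= 0

Solving the primal: x* = (8, 0).
  primal value c^T x* = 48.
Solving the dual: y* = (0, 0, 0, 1.5).
  dual value b^T y* = 48.
Strong duality: c^T x* = b^T y*. Confirmed.

48


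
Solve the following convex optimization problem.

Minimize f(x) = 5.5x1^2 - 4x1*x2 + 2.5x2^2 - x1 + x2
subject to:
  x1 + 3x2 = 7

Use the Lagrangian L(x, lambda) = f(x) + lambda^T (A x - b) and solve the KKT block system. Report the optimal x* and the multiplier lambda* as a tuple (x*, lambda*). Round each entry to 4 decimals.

Form the Lagrangian:
  L(x, lambda) = (1/2) x^T Q x + c^T x + lambda^T (A x - b)
Stationarity (grad_x L = 0): Q x + c + A^T lambda = 0.
Primal feasibility: A x = b.

This gives the KKT block system:
  [ Q   A^T ] [ x     ]   [-c ]
  [ A    0  ] [ lambda ] = [ b ]

Solving the linear system:
  x*      = (1.0234, 1.9922)
  lambda* = (-2.2891)
  f(x*)   = 8.4961

x* = (1.0234, 1.9922), lambda* = (-2.2891)


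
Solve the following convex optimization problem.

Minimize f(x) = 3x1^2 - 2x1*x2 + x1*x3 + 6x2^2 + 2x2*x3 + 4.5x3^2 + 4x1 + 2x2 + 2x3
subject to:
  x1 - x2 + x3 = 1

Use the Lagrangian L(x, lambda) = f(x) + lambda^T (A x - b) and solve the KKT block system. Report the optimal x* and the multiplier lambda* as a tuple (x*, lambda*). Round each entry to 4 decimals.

Form the Lagrangian:
  L(x, lambda) = (1/2) x^T Q x + c^T x + lambda^T (A x - b)
Stationarity (grad_x L = 0): Q x + c + A^T lambda = 0.
Primal feasibility: A x = b.

This gives the KKT block system:
  [ Q   A^T ] [ x     ]   [-c ]
  [ A    0  ] [ lambda ] = [ b ]

Solving the linear system:
  x*      = (-0.1657, -0.6796, 0.4862)
  lambda* = (-4.8508)
  f(x*)   = 1.9006

x* = (-0.1657, -0.6796, 0.4862), lambda* = (-4.8508)


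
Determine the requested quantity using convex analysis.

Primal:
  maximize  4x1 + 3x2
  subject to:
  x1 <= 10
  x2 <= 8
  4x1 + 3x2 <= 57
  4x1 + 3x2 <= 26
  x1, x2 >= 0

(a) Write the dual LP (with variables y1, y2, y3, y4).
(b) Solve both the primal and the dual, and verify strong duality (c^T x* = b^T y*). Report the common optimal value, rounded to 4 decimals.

The standard primal-dual pair for 'max c^T x s.t. A x <= b, x >= 0' is:
  Dual:  min b^T y  s.t.  A^T y >= c,  y >= 0.

So the dual LP is:
  minimize  10y1 + 8y2 + 57y3 + 26y4
  subject to:
    y1 + 4y3 + 4y4 >= 4
    y2 + 3y3 + 3y4 >= 3
    y1, y2, y3, y4 >= 0

Solving the primal: x* = (6.5, 0).
  primal value c^T x* = 26.
Solving the dual: y* = (0, 0, 0, 1).
  dual value b^T y* = 26.
Strong duality: c^T x* = b^T y*. Confirmed.

26


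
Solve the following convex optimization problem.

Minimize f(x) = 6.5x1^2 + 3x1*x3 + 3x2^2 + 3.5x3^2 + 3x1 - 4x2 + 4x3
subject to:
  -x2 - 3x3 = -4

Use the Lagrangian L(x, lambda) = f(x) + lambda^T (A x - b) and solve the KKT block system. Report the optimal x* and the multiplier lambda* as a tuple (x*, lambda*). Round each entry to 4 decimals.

Form the Lagrangian:
  L(x, lambda) = (1/2) x^T Q x + c^T x + lambda^T (A x - b)
Stationarity (grad_x L = 0): Q x + c + A^T lambda = 0.
Primal feasibility: A x = b.

This gives the KKT block system:
  [ Q   A^T ] [ x     ]   [-c ]
  [ A    0  ] [ lambda ] = [ b ]

Solving the linear system:
  x*      = (-0.4477, 1.1798, 0.9401)
  lambda* = (3.0791)
  f(x*)   = 5.007

x* = (-0.4477, 1.1798, 0.9401), lambda* = (3.0791)


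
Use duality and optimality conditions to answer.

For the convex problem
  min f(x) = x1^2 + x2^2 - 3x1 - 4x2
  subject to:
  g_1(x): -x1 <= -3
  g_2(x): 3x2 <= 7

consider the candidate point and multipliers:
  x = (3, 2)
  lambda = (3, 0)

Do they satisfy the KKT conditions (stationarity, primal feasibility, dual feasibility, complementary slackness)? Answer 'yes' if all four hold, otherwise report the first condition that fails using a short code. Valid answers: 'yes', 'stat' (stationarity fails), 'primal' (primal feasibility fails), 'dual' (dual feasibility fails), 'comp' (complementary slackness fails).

Gradient of f: grad f(x) = Q x + c = (3, 0)
Constraint values g_i(x) = a_i^T x - b_i:
  g_1((3, 2)) = 0
  g_2((3, 2)) = -1
Stationarity residual: grad f(x) + sum_i lambda_i a_i = (0, 0)
  -> stationarity OK
Primal feasibility (all g_i <= 0): OK
Dual feasibility (all lambda_i >= 0): OK
Complementary slackness (lambda_i * g_i(x) = 0 for all i): OK

Verdict: yes, KKT holds.

yes


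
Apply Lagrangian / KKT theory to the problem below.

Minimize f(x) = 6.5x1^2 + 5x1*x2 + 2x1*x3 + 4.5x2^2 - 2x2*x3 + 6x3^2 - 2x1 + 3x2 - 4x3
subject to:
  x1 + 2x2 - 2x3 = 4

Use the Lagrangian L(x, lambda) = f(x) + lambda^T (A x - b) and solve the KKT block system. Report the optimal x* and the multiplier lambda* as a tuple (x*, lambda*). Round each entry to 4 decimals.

Form the Lagrangian:
  L(x, lambda) = (1/2) x^T Q x + c^T x + lambda^T (A x - b)
Stationarity (grad_x L = 0): Q x + c + A^T lambda = 0.
Primal feasibility: A x = b.

This gives the KKT block system:
  [ Q   A^T ] [ x     ]   [-c ]
  [ A    0  ] [ lambda ] = [ b ]

Solving the linear system:
  x*      = (0.5432, 0.8519, -0.8765)
  lambda* = (-7.5679)
  f(x*)   = 17.6235

x* = (0.5432, 0.8519, -0.8765), lambda* = (-7.5679)


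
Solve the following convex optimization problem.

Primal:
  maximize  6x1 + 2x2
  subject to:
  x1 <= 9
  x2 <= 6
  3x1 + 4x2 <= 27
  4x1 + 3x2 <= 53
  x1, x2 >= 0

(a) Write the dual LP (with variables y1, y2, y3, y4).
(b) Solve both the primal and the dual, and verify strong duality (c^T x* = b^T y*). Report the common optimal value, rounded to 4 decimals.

The standard primal-dual pair for 'max c^T x s.t. A x <= b, x >= 0' is:
  Dual:  min b^T y  s.t.  A^T y >= c,  y >= 0.

So the dual LP is:
  minimize  9y1 + 6y2 + 27y3 + 53y4
  subject to:
    y1 + 3y3 + 4y4 >= 6
    y2 + 4y3 + 3y4 >= 2
    y1, y2, y3, y4 >= 0

Solving the primal: x* = (9, 0).
  primal value c^T x* = 54.
Solving the dual: y* = (0, 0, 2, 0).
  dual value b^T y* = 54.
Strong duality: c^T x* = b^T y*. Confirmed.

54


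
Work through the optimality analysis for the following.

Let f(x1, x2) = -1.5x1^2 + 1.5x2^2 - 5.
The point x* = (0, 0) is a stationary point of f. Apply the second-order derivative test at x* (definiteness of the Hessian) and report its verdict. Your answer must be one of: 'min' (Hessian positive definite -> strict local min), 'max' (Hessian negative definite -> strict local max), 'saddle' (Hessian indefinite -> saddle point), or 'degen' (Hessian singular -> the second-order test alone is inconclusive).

Compute the Hessian H = grad^2 f:
  H = [[-3, 0], [0, 3]]
Verify stationarity: grad f(x*) = H x* + g = (0, 0).
Eigenvalues of H: -3, 3.
Eigenvalues have mixed signs, so H is indefinite -> x* is a saddle point.

saddle


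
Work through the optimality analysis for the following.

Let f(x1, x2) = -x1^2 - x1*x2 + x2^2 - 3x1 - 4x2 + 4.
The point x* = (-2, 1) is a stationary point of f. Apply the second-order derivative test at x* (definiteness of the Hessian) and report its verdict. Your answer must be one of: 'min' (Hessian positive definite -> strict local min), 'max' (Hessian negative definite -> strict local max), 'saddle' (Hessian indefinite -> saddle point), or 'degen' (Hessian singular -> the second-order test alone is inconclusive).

Compute the Hessian H = grad^2 f:
  H = [[-2, -1], [-1, 2]]
Verify stationarity: grad f(x*) = H x* + g = (0, 0).
Eigenvalues of H: -2.2361, 2.2361.
Eigenvalues have mixed signs, so H is indefinite -> x* is a saddle point.

saddle
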